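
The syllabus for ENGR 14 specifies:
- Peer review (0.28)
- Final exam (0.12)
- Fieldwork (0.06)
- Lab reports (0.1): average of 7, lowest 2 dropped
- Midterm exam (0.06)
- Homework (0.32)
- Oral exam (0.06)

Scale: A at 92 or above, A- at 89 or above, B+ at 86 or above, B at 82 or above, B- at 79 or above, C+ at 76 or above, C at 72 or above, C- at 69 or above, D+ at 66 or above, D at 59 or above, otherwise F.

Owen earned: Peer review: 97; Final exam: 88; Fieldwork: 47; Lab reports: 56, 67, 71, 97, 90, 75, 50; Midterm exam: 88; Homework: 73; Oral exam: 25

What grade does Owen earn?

Lab reports: drop 50, 56 → average of remaining 5 = 400/5 = 80
Weighted total:
  Peer review 97 × 0.28 = 27.16
  Final exam 88 × 0.12 = 10.56
  Fieldwork 47 × 0.06 = 2.82
  Lab reports 80 × 0.1 = 8
  Midterm exam 88 × 0.06 = 5.28
  Homework 73 × 0.32 = 23.36
  Oral exam 25 × 0.06 = 1.5
Sum = 78.68
78.68 is ≥ 76 and < 79 → C+

C+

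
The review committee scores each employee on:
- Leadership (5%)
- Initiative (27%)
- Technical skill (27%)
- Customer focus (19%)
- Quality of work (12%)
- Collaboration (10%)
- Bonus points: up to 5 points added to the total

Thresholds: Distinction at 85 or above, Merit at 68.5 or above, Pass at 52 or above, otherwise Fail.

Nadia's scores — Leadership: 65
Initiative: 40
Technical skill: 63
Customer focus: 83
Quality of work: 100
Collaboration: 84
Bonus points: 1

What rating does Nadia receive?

Pass

Weighted total:
  Leadership 65 × 0.05 = 3.25
  Initiative 40 × 0.27 = 10.8
  Technical skill 63 × 0.27 = 17.01
  Customer focus 83 × 0.19 = 15.77
  Quality of work 100 × 0.12 = 12
  Collaboration 84 × 0.1 = 8.4
Sum = 67.23
Bonus points: 67.23 + 1 = 68.23
68.23 is ≥ 52 and < 68.5 → Pass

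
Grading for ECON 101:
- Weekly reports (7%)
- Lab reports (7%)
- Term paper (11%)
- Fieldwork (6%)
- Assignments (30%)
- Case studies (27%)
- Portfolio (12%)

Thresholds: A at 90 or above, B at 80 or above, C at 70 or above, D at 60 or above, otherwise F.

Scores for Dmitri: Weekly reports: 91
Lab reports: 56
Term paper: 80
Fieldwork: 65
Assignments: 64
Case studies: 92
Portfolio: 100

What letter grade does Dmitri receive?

Weighted total:
  Weekly reports 91 × 0.07 = 6.37
  Lab reports 56 × 0.07 = 3.92
  Term paper 80 × 0.11 = 8.8
  Fieldwork 65 × 0.06 = 3.9
  Assignments 64 × 0.3 = 19.2
  Case studies 92 × 0.27 = 24.84
  Portfolio 100 × 0.12 = 12
Sum = 79.03
79.03 is ≥ 70 and < 80 → C

C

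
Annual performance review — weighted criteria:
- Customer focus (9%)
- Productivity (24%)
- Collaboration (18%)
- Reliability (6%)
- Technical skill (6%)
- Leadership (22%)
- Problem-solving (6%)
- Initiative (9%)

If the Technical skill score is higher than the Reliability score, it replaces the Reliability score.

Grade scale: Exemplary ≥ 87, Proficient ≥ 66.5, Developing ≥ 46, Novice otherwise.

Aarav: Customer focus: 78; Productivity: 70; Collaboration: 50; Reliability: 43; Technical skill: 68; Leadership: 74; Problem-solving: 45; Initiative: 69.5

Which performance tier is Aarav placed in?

Developing

Technical skill (68) > Reliability (43), so Reliability counts as 68.
Weighted total:
  Customer focus 78 × 0.09 = 7.02
  Productivity 70 × 0.24 = 16.8
  Collaboration 50 × 0.18 = 9
  Reliability 68 × 0.06 = 4.08
  Technical skill 68 × 0.06 = 4.08
  Leadership 74 × 0.22 = 16.28
  Problem-solving 45 × 0.06 = 2.7
  Initiative 69.5 × 0.09 = 6.255
Sum = 66.215
66.215 is ≥ 46 and < 66.5 → Developing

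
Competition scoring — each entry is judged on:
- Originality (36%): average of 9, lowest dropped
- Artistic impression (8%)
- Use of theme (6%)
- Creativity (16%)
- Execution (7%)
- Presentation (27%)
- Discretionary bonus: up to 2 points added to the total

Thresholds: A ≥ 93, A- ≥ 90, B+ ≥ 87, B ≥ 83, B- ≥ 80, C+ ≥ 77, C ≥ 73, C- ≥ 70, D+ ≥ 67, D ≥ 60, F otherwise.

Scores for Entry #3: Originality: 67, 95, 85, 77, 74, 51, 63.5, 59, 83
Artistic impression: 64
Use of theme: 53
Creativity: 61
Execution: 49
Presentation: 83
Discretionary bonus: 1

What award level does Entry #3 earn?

Originality: drop 51 → average of remaining 8 = 603.5/8 = 75.4375
Weighted total:
  Originality 75.4375 × 0.36 = 27.1575
  Artistic impression 64 × 0.08 = 5.12
  Use of theme 53 × 0.06 = 3.18
  Creativity 61 × 0.16 = 9.76
  Execution 49 × 0.07 = 3.43
  Presentation 83 × 0.27 = 22.41
Sum = 71.0575
Discretionary bonus: 71.0575 + 1 = 72.0575
72.0575 is ≥ 70 and < 73 → C-

C-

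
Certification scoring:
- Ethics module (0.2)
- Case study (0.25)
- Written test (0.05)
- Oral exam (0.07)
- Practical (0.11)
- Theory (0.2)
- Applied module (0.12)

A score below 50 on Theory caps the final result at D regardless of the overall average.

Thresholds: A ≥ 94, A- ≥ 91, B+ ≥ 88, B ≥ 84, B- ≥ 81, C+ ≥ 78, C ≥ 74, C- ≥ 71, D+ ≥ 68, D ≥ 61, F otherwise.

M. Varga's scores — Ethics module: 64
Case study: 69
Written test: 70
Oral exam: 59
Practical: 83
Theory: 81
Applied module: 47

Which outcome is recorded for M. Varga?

D+

Theory score 81 ≥ 50: minimum met.
Weighted total:
  Ethics module 64 × 0.2 = 12.8
  Case study 69 × 0.25 = 17.25
  Written test 70 × 0.05 = 3.5
  Oral exam 59 × 0.07 = 4.13
  Practical 83 × 0.11 = 9.13
  Theory 81 × 0.2 = 16.2
  Applied module 47 × 0.12 = 5.64
Sum = 68.65
68.65 is ≥ 68 and < 71 → D+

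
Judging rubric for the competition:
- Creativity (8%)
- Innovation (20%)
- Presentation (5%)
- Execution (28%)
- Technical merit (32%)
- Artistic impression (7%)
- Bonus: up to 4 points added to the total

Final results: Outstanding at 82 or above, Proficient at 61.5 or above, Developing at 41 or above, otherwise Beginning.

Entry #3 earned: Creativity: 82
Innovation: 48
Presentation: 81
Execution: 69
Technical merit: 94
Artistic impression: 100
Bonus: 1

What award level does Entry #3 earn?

Weighted total:
  Creativity 82 × 0.08 = 6.56
  Innovation 48 × 0.2 = 9.6
  Presentation 81 × 0.05 = 4.05
  Execution 69 × 0.28 = 19.32
  Technical merit 94 × 0.32 = 30.08
  Artistic impression 100 × 0.07 = 7
Sum = 76.61
Bonus: 76.61 + 1 = 77.61
77.61 is ≥ 61.5 and < 82 → Proficient

Proficient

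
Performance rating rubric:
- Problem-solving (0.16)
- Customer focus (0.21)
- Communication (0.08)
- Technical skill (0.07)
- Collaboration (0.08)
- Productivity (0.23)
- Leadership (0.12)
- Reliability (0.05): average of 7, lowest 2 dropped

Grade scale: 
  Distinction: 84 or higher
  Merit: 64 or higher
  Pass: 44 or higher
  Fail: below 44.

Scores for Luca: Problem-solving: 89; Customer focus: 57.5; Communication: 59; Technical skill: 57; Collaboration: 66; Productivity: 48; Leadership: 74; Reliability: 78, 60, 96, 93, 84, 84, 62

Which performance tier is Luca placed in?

Reliability: drop 60, 62 → average of remaining 5 = 435/5 = 87
Weighted total:
  Problem-solving 89 × 0.16 = 14.24
  Customer focus 57.5 × 0.21 = 12.075
  Communication 59 × 0.08 = 4.72
  Technical skill 57 × 0.07 = 3.99
  Collaboration 66 × 0.08 = 5.28
  Productivity 48 × 0.23 = 11.04
  Leadership 74 × 0.12 = 8.88
  Reliability 87 × 0.05 = 4.35
Sum = 64.575
64.575 is ≥ 64 and < 84 → Merit

Merit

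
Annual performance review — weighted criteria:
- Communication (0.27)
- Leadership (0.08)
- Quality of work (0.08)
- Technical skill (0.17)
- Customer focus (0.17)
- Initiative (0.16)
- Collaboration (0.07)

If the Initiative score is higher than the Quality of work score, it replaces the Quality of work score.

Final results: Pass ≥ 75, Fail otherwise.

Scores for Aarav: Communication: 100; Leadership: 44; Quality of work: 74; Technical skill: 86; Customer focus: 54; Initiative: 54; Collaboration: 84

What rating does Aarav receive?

Fail

Initiative (54) ≤ Quality of work (74), so Quality of work stays at 74.
Weighted total:
  Communication 100 × 0.27 = 27
  Leadership 44 × 0.08 = 3.52
  Quality of work 74 × 0.08 = 5.92
  Technical skill 86 × 0.17 = 14.62
  Customer focus 54 × 0.17 = 9.18
  Initiative 54 × 0.16 = 8.64
  Collaboration 84 × 0.07 = 5.88
Sum = 74.76
74.76 < 75 → Fail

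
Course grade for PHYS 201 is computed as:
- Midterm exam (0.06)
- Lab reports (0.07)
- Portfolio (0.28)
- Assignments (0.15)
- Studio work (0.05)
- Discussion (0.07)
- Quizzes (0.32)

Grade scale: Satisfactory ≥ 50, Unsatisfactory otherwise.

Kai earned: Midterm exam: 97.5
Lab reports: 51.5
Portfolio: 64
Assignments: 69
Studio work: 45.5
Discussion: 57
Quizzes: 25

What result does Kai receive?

Satisfactory

Weighted total:
  Midterm exam 97.5 × 0.06 = 5.85
  Lab reports 51.5 × 0.07 = 3.605
  Portfolio 64 × 0.28 = 17.92
  Assignments 69 × 0.15 = 10.35
  Studio work 45.5 × 0.05 = 2.275
  Discussion 57 × 0.07 = 3.99
  Quizzes 25 × 0.32 = 8
Sum = 51.99
51.99 ≥ 50 → Satisfactory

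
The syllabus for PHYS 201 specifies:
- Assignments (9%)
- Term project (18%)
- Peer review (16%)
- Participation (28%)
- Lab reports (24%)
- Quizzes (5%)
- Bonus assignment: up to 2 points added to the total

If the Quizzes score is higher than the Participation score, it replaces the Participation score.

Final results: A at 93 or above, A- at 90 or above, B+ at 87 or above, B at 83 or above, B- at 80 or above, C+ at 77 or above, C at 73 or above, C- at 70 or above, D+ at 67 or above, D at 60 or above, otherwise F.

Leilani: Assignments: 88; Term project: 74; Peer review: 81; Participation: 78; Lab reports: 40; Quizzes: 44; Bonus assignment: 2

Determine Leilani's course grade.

D+

Quizzes (44) ≤ Participation (78), so Participation stays at 78.
Weighted total:
  Assignments 88 × 0.09 = 7.92
  Term project 74 × 0.18 = 13.32
  Peer review 81 × 0.16 = 12.96
  Participation 78 × 0.28 = 21.84
  Lab reports 40 × 0.24 = 9.6
  Quizzes 44 × 0.05 = 2.2
Sum = 67.84
Bonus assignment: 67.84 + 2 = 69.84
69.84 is ≥ 67 and < 70 → D+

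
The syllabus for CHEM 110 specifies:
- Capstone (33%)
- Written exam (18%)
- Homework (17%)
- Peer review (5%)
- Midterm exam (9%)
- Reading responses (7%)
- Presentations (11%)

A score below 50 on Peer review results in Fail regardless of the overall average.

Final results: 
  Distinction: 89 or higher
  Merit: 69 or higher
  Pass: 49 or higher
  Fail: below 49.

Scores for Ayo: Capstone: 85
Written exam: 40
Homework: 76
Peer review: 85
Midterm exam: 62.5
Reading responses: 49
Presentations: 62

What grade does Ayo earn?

Pass

Peer review score 85 ≥ 50: minimum met.
Weighted total:
  Capstone 85 × 0.33 = 28.05
  Written exam 40 × 0.18 = 7.2
  Homework 76 × 0.17 = 12.92
  Peer review 85 × 0.05 = 4.25
  Midterm exam 62.5 × 0.09 = 5.625
  Reading responses 49 × 0.07 = 3.43
  Presentations 62 × 0.11 = 6.82
Sum = 68.295
68.295 is ≥ 49 and < 69 → Pass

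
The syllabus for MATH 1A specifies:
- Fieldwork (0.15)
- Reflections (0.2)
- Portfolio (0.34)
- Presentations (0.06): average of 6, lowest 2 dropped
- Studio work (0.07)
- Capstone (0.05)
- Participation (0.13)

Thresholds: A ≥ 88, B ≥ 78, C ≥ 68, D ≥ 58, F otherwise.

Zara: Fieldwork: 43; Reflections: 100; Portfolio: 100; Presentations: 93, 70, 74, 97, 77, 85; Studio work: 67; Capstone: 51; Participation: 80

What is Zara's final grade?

B

Presentations: drop 70, 74 → average of remaining 4 = 352/4 = 88
Weighted total:
  Fieldwork 43 × 0.15 = 6.45
  Reflections 100 × 0.2 = 20
  Portfolio 100 × 0.34 = 34
  Presentations 88 × 0.06 = 5.28
  Studio work 67 × 0.07 = 4.69
  Capstone 51 × 0.05 = 2.55
  Participation 80 × 0.13 = 10.4
Sum = 83.37
83.37 is ≥ 78 and < 88 → B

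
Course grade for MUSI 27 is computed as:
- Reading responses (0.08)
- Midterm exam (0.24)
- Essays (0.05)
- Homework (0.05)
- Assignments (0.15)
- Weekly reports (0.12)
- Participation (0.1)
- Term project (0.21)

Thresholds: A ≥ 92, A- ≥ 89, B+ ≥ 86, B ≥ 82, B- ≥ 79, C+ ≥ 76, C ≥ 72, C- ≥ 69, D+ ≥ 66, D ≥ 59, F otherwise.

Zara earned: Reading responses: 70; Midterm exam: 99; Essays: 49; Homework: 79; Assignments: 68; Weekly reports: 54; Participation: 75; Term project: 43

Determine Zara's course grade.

D+

Weighted total:
  Reading responses 70 × 0.08 = 5.6
  Midterm exam 99 × 0.24 = 23.76
  Essays 49 × 0.05 = 2.45
  Homework 79 × 0.05 = 3.95
  Assignments 68 × 0.15 = 10.2
  Weekly reports 54 × 0.12 = 6.48
  Participation 75 × 0.1 = 7.5
  Term project 43 × 0.21 = 9.03
Sum = 68.97
68.97 is ≥ 66 and < 69 → D+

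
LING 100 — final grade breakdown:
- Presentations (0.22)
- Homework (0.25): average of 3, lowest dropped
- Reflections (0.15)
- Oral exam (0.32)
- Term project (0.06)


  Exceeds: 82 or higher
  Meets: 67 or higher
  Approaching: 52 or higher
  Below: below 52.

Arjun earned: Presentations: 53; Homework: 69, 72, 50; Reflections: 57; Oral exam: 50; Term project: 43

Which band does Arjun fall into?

Homework: drop 50 → average of remaining 2 = 141/2 = 70.5
Weighted total:
  Presentations 53 × 0.22 = 11.66
  Homework 70.5 × 0.25 = 17.625
  Reflections 57 × 0.15 = 8.55
  Oral exam 50 × 0.32 = 16
  Term project 43 × 0.06 = 2.58
Sum = 56.415
56.415 is ≥ 52 and < 67 → Approaching

Approaching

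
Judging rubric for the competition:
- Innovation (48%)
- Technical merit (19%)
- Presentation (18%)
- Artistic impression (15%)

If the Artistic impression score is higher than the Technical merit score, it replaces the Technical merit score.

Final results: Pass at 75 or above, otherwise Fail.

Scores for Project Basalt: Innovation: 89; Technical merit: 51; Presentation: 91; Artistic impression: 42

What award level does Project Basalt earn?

Artistic impression (42) ≤ Technical merit (51), so Technical merit stays at 51.
Weighted total:
  Innovation 89 × 0.48 = 42.72
  Technical merit 51 × 0.19 = 9.69
  Presentation 91 × 0.18 = 16.38
  Artistic impression 42 × 0.15 = 6.3
Sum = 75.09
75.09 ≥ 75 → Pass

Pass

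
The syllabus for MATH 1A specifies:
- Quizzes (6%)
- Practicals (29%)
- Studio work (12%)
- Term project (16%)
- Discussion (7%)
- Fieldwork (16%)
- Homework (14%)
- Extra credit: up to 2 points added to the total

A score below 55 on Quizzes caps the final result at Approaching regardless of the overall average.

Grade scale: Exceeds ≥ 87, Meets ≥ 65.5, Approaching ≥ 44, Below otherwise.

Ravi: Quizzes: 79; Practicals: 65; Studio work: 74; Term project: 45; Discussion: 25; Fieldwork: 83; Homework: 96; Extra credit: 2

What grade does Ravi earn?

Quizzes score 79 ≥ 55: minimum met.
Weighted total:
  Quizzes 79 × 0.06 = 4.74
  Practicals 65 × 0.29 = 18.85
  Studio work 74 × 0.12 = 8.88
  Term project 45 × 0.16 = 7.2
  Discussion 25 × 0.07 = 1.75
  Fieldwork 83 × 0.16 = 13.28
  Homework 96 × 0.14 = 13.44
Sum = 68.14
Extra credit: 68.14 + 2 = 70.14
70.14 is ≥ 65.5 and < 87 → Meets

Meets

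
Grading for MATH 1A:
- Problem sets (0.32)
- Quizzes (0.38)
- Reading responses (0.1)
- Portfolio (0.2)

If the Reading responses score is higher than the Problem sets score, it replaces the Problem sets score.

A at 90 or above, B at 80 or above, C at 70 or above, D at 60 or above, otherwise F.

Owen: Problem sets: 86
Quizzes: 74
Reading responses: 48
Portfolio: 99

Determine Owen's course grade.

B

Reading responses (48) ≤ Problem sets (86), so Problem sets stays at 86.
Weighted total:
  Problem sets 86 × 0.32 = 27.52
  Quizzes 74 × 0.38 = 28.12
  Reading responses 48 × 0.1 = 4.8
  Portfolio 99 × 0.2 = 19.8
Sum = 80.24
80.24 is ≥ 80 and < 90 → B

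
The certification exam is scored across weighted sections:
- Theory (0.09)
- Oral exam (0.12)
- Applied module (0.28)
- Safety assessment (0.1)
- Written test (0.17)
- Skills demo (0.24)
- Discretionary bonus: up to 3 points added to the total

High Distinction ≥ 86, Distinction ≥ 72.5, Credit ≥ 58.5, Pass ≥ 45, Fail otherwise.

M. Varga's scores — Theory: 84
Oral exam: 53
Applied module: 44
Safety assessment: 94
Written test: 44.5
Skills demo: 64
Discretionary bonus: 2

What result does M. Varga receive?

Credit

Weighted total:
  Theory 84 × 0.09 = 7.56
  Oral exam 53 × 0.12 = 6.36
  Applied module 44 × 0.28 = 12.32
  Safety assessment 94 × 0.1 = 9.4
  Written test 44.5 × 0.17 = 7.565
  Skills demo 64 × 0.24 = 15.36
Sum = 58.565
Discretionary bonus: 58.565 + 2 = 60.565
60.565 is ≥ 58.5 and < 72.5 → Credit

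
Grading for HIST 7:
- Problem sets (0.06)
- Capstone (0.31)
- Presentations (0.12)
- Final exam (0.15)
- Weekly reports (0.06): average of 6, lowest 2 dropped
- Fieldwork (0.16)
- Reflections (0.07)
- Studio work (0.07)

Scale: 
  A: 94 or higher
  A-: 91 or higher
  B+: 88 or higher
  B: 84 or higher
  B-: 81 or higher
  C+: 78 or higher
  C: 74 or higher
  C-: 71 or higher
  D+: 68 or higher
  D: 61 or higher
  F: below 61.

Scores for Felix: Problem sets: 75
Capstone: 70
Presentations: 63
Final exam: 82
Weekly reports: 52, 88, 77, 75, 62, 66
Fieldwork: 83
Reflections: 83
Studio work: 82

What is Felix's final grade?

C

Weekly reports: drop 52, 62 → average of remaining 4 = 306/4 = 76.5
Weighted total:
  Problem sets 75 × 0.06 = 4.5
  Capstone 70 × 0.31 = 21.7
  Presentations 63 × 0.12 = 7.56
  Final exam 82 × 0.15 = 12.3
  Weekly reports 76.5 × 0.06 = 4.59
  Fieldwork 83 × 0.16 = 13.28
  Reflections 83 × 0.07 = 5.81
  Studio work 82 × 0.07 = 5.74
Sum = 75.48
75.48 is ≥ 74 and < 78 → C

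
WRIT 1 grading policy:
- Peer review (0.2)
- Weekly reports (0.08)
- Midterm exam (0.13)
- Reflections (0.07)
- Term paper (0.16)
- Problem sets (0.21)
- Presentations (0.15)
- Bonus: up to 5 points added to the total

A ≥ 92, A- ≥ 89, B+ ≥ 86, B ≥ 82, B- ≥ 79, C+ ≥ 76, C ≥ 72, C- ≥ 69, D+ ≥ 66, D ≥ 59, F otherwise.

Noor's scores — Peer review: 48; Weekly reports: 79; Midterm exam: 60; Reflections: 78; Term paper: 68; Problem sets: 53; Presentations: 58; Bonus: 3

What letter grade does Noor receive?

Weighted total:
  Peer review 48 × 0.2 = 9.6
  Weekly reports 79 × 0.08 = 6.32
  Midterm exam 60 × 0.13 = 7.8
  Reflections 78 × 0.07 = 5.46
  Term paper 68 × 0.16 = 10.88
  Problem sets 53 × 0.21 = 11.13
  Presentations 58 × 0.15 = 8.7
Sum = 59.89
Bonus: 59.89 + 3 = 62.89
62.89 is ≥ 59 and < 66 → D

D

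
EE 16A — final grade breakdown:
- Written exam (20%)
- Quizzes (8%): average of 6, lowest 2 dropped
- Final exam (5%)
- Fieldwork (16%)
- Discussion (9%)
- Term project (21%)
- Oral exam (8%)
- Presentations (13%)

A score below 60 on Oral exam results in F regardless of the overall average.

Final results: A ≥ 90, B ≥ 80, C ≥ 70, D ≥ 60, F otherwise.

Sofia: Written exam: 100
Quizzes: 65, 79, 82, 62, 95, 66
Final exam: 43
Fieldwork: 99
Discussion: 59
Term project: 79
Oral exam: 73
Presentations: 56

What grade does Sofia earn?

Quizzes: drop 62, 65 → average of remaining 4 = 322/4 = 80.5
Oral exam score 73 ≥ 60: minimum met.
Weighted total:
  Written exam 100 × 0.2 = 20
  Quizzes 80.5 × 0.08 = 6.44
  Final exam 43 × 0.05 = 2.15
  Fieldwork 99 × 0.16 = 15.84
  Discussion 59 × 0.09 = 5.31
  Term project 79 × 0.21 = 16.59
  Oral exam 73 × 0.08 = 5.84
  Presentations 56 × 0.13 = 7.28
Sum = 79.45
79.45 is ≥ 70 and < 80 → C

C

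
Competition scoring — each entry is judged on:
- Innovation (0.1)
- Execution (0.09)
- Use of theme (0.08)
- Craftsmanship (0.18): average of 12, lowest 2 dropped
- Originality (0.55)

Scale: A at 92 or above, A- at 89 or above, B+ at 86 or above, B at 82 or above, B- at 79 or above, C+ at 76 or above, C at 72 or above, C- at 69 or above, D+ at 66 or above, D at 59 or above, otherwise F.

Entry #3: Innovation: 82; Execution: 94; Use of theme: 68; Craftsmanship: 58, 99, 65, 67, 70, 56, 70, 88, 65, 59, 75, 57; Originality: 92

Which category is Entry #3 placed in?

B

Craftsmanship: drop 56, 57 → average of remaining 10 = 716/10 = 71.6
Weighted total:
  Innovation 82 × 0.1 = 8.2
  Execution 94 × 0.09 = 8.46
  Use of theme 68 × 0.08 = 5.44
  Craftsmanship 71.6 × 0.18 = 12.888
  Originality 92 × 0.55 = 50.6
Sum = 85.588
85.588 is ≥ 82 and < 86 → B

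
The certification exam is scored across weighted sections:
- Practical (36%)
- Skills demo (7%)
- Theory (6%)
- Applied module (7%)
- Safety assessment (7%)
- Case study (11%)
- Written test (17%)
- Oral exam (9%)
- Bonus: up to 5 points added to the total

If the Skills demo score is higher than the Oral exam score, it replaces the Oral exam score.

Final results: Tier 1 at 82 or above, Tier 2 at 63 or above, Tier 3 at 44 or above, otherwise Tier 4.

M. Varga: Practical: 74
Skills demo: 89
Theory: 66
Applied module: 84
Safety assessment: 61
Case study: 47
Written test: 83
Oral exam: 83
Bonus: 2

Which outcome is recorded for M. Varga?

Tier 2

Skills demo (89) > Oral exam (83), so Oral exam counts as 89.
Weighted total:
  Practical 74 × 0.36 = 26.64
  Skills demo 89 × 0.07 = 6.23
  Theory 66 × 0.06 = 3.96
  Applied module 84 × 0.07 = 5.88
  Safety assessment 61 × 0.07 = 4.27
  Case study 47 × 0.11 = 5.17
  Written test 83 × 0.17 = 14.11
  Oral exam 89 × 0.09 = 8.01
Sum = 74.27
Bonus: 74.27 + 2 = 76.27
76.27 is ≥ 63 and < 82 → Tier 2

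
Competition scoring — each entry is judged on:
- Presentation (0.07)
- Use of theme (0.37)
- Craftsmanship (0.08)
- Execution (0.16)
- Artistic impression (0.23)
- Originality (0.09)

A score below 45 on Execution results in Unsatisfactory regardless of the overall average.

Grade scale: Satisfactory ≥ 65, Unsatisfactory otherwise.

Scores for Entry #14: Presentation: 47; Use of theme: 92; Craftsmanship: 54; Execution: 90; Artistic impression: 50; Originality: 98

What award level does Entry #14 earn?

Execution score 90 ≥ 45: minimum met.
Weighted total:
  Presentation 47 × 0.07 = 3.29
  Use of theme 92 × 0.37 = 34.04
  Craftsmanship 54 × 0.08 = 4.32
  Execution 90 × 0.16 = 14.4
  Artistic impression 50 × 0.23 = 11.5
  Originality 98 × 0.09 = 8.82
Sum = 76.37
76.37 ≥ 65 → Satisfactory

Satisfactory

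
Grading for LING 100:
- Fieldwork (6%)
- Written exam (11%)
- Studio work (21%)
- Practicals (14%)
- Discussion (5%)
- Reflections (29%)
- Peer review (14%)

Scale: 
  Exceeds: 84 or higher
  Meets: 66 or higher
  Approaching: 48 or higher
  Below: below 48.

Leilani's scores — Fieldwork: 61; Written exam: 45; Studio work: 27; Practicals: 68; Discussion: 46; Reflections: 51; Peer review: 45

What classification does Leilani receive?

Below

Weighted total:
  Fieldwork 61 × 0.06 = 3.66
  Written exam 45 × 0.11 = 4.95
  Studio work 27 × 0.21 = 5.67
  Practicals 68 × 0.14 = 9.52
  Discussion 46 × 0.05 = 2.3
  Reflections 51 × 0.29 = 14.79
  Peer review 45 × 0.14 = 6.3
Sum = 47.19
47.19 < 48 → Below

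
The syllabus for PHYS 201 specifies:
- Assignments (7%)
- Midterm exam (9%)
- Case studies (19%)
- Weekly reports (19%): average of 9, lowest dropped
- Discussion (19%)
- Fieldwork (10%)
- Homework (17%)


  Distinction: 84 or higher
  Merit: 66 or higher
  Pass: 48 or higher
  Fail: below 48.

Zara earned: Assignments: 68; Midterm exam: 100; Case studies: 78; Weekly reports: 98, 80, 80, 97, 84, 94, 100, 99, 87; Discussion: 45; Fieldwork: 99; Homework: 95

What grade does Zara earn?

Merit

Weekly reports: drop 80 → average of remaining 8 = 739/8 = 92.375
Weighted total:
  Assignments 68 × 0.07 = 4.76
  Midterm exam 100 × 0.09 = 9
  Case studies 78 × 0.19 = 14.82
  Weekly reports 92.375 × 0.19 = 17.55125
  Discussion 45 × 0.19 = 8.55
  Fieldwork 99 × 0.1 = 9.9
  Homework 95 × 0.17 = 16.15
Sum = 80.73125
80.73125 is ≥ 66 and < 84 → Merit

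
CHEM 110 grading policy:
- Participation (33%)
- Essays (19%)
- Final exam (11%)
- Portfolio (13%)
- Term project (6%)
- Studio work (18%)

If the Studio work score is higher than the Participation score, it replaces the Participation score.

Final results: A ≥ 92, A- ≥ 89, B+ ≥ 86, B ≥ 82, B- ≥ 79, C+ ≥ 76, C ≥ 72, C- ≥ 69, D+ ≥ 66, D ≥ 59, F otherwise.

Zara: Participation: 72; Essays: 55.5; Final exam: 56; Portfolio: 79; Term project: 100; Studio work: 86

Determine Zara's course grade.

C+

Studio work (86) > Participation (72), so Participation counts as 86.
Weighted total:
  Participation 86 × 0.33 = 28.38
  Essays 55.5 × 0.19 = 10.545
  Final exam 56 × 0.11 = 6.16
  Portfolio 79 × 0.13 = 10.27
  Term project 100 × 0.06 = 6
  Studio work 86 × 0.18 = 15.48
Sum = 76.835
76.835 is ≥ 76 and < 79 → C+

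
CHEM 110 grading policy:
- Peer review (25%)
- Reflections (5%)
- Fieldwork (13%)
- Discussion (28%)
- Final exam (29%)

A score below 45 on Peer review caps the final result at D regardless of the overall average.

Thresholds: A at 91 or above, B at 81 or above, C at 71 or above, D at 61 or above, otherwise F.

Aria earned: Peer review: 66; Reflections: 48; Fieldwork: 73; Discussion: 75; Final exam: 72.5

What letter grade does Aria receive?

D

Peer review score 66 ≥ 45: minimum met.
Weighted total:
  Peer review 66 × 0.25 = 16.5
  Reflections 48 × 0.05 = 2.4
  Fieldwork 73 × 0.13 = 9.49
  Discussion 75 × 0.28 = 21
  Final exam 72.5 × 0.29 = 21.025
Sum = 70.415
70.415 is ≥ 61 and < 71 → D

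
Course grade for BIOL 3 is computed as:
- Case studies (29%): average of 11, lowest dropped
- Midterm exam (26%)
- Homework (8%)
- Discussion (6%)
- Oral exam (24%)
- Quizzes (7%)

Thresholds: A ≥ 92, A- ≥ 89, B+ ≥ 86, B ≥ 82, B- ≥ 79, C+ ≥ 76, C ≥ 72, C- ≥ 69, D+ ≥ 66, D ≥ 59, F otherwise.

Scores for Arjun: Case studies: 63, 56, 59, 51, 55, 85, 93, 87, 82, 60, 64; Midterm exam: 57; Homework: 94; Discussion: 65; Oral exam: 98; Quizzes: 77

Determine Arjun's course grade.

C

Case studies: drop 51 → average of remaining 10 = 704/10 = 70.4
Weighted total:
  Case studies 70.4 × 0.29 = 20.416
  Midterm exam 57 × 0.26 = 14.82
  Homework 94 × 0.08 = 7.52
  Discussion 65 × 0.06 = 3.9
  Oral exam 98 × 0.24 = 23.52
  Quizzes 77 × 0.07 = 5.39
Sum = 75.566
75.566 is ≥ 72 and < 76 → C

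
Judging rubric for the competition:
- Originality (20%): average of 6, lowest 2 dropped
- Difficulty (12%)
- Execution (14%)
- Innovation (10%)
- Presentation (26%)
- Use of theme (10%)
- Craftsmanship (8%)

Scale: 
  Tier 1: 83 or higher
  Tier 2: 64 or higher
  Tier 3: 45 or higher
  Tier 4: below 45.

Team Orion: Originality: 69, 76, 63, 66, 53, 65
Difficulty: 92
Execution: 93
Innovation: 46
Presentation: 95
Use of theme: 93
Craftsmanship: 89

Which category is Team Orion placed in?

Originality: drop 53, 63 → average of remaining 4 = 276/4 = 69
Weighted total:
  Originality 69 × 0.2 = 13.8
  Difficulty 92 × 0.12 = 11.04
  Execution 93 × 0.14 = 13.02
  Innovation 46 × 0.1 = 4.6
  Presentation 95 × 0.26 = 24.7
  Use of theme 93 × 0.1 = 9.3
  Craftsmanship 89 × 0.08 = 7.12
Sum = 83.58
83.58 ≥ 83 → Tier 1

Tier 1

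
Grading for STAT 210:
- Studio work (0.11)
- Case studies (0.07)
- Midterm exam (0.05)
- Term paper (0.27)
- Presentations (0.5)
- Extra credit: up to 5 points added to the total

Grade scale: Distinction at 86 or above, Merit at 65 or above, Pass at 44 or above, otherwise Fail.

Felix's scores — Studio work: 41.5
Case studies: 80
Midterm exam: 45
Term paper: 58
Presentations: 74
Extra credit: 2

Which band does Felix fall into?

Merit

Weighted total:
  Studio work 41.5 × 0.11 = 4.565
  Case studies 80 × 0.07 = 5.6
  Midterm exam 45 × 0.05 = 2.25
  Term paper 58 × 0.27 = 15.66
  Presentations 74 × 0.5 = 37
Sum = 65.075
Extra credit: 65.075 + 2 = 67.075
67.075 is ≥ 65 and < 86 → Merit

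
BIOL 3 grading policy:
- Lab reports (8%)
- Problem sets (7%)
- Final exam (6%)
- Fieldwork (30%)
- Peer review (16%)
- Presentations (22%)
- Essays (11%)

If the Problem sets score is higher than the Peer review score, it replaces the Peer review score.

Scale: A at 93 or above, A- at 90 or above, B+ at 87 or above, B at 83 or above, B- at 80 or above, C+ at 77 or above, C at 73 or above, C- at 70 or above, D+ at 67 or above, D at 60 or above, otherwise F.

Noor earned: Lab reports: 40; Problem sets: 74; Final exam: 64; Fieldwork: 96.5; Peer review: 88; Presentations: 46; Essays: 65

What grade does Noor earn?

Problem sets (74) ≤ Peer review (88), so Peer review stays at 88.
Weighted total:
  Lab reports 40 × 0.08 = 3.2
  Problem sets 74 × 0.07 = 5.18
  Final exam 64 × 0.06 = 3.84
  Fieldwork 96.5 × 0.3 = 28.95
  Peer review 88 × 0.16 = 14.08
  Presentations 46 × 0.22 = 10.12
  Essays 65 × 0.11 = 7.15
Sum = 72.52
72.52 is ≥ 70 and < 73 → C-

C-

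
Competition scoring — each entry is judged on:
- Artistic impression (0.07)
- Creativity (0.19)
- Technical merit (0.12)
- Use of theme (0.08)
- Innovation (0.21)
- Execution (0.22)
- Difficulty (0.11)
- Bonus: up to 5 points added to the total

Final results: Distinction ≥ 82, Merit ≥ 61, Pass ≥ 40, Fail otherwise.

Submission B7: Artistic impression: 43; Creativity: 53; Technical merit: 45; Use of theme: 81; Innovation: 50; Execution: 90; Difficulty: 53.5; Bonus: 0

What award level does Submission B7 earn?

Weighted total:
  Artistic impression 43 × 0.07 = 3.01
  Creativity 53 × 0.19 = 10.07
  Technical merit 45 × 0.12 = 5.4
  Use of theme 81 × 0.08 = 6.48
  Innovation 50 × 0.21 = 10.5
  Execution 90 × 0.22 = 19.8
  Difficulty 53.5 × 0.11 = 5.885
Sum = 61.145
Bonus: 61.145 + 0 = 61.145
61.145 is ≥ 61 and < 82 → Merit

Merit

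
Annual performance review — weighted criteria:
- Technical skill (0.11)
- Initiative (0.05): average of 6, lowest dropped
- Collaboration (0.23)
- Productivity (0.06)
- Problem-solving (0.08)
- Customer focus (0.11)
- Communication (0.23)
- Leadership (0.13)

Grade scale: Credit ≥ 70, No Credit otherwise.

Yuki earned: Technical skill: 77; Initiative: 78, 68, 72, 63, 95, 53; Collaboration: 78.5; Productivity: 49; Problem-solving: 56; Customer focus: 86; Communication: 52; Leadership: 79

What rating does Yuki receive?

Initiative: drop 53 → average of remaining 5 = 376/5 = 75.2
Weighted total:
  Technical skill 77 × 0.11 = 8.47
  Initiative 75.2 × 0.05 = 3.76
  Collaboration 78.5 × 0.23 = 18.055
  Productivity 49 × 0.06 = 2.94
  Problem-solving 56 × 0.08 = 4.48
  Customer focus 86 × 0.11 = 9.46
  Communication 52 × 0.23 = 11.96
  Leadership 79 × 0.13 = 10.27
Sum = 69.395
69.395 < 70 → No Credit

No Credit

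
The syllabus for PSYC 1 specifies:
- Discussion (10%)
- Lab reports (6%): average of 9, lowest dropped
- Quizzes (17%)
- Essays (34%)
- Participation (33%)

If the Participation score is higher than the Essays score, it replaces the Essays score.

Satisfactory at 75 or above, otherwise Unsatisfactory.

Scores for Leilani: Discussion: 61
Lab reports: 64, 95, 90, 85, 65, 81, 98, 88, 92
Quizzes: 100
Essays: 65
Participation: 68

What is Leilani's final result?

Lab reports: drop 64 → average of remaining 8 = 694/8 = 86.75
Participation (68) > Essays (65), so Essays counts as 68.
Weighted total:
  Discussion 61 × 0.1 = 6.1
  Lab reports 86.75 × 0.06 = 5.205
  Quizzes 100 × 0.17 = 17
  Essays 68 × 0.34 = 23.12
  Participation 68 × 0.33 = 22.44
Sum = 73.865
73.865 < 75 → Unsatisfactory

Unsatisfactory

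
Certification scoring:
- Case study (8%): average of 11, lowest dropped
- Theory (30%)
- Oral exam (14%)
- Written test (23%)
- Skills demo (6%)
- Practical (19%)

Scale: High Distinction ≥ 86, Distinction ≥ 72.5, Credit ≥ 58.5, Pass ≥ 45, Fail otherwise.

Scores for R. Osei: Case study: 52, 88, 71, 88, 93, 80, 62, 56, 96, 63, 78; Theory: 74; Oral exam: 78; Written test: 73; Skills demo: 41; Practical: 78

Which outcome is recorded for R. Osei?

Case study: drop 52 → average of remaining 10 = 775/10 = 77.5
Weighted total:
  Case study 77.5 × 0.08 = 6.2
  Theory 74 × 0.3 = 22.2
  Oral exam 78 × 0.14 = 10.92
  Written test 73 × 0.23 = 16.79
  Skills demo 41 × 0.06 = 2.46
  Practical 78 × 0.19 = 14.82
Sum = 73.39
73.39 is ≥ 72.5 and < 86 → Distinction

Distinction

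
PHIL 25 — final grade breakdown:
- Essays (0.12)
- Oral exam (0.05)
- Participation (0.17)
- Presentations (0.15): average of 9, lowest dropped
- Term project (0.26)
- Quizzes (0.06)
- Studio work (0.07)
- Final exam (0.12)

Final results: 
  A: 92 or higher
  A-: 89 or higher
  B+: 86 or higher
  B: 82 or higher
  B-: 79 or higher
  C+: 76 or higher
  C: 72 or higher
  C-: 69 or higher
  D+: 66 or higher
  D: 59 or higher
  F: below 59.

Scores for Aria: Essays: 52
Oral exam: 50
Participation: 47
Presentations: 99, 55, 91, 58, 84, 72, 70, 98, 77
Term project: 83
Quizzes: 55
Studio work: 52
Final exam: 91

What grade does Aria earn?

D+

Presentations: drop 55 → average of remaining 8 = 649/8 = 81.125
Weighted total:
  Essays 52 × 0.12 = 6.24
  Oral exam 50 × 0.05 = 2.5
  Participation 47 × 0.17 = 7.99
  Presentations 81.125 × 0.15 = 12.16875
  Term project 83 × 0.26 = 21.58
  Quizzes 55 × 0.06 = 3.3
  Studio work 52 × 0.07 = 3.64
  Final exam 91 × 0.12 = 10.92
Sum = 68.33875
68.33875 is ≥ 66 and < 69 → D+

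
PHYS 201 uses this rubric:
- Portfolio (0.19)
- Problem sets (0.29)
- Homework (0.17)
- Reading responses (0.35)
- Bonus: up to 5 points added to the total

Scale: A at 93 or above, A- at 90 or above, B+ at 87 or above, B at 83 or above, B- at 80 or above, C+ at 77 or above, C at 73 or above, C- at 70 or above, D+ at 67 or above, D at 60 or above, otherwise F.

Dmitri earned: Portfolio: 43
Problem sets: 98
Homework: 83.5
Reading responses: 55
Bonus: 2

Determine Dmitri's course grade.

C-

Weighted total:
  Portfolio 43 × 0.19 = 8.17
  Problem sets 98 × 0.29 = 28.42
  Homework 83.5 × 0.17 = 14.195
  Reading responses 55 × 0.35 = 19.25
Sum = 70.035
Bonus: 70.035 + 2 = 72.035
72.035 is ≥ 70 and < 73 → C-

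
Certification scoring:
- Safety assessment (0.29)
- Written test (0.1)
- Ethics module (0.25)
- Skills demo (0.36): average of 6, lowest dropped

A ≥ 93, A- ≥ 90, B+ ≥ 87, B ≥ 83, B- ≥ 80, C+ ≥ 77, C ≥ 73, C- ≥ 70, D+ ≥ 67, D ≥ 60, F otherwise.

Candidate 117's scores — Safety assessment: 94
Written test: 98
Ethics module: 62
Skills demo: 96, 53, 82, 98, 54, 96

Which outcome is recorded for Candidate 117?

B

Skills demo: drop 53 → average of remaining 5 = 426/5 = 85.2
Weighted total:
  Safety assessment 94 × 0.29 = 27.26
  Written test 98 × 0.1 = 9.8
  Ethics module 62 × 0.25 = 15.5
  Skills demo 85.2 × 0.36 = 30.672
Sum = 83.232
83.232 is ≥ 83 and < 87 → B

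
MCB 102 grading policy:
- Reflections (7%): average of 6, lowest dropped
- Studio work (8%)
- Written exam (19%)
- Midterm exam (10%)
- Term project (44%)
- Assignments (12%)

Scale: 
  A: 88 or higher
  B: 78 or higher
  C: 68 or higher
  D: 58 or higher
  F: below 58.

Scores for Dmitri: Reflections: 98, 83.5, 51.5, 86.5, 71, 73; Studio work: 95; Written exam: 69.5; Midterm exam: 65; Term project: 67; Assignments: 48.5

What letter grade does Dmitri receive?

Reflections: drop 51.5 → average of remaining 5 = 412/5 = 82.4
Weighted total:
  Reflections 82.4 × 0.07 = 5.768
  Studio work 95 × 0.08 = 7.6
  Written exam 69.5 × 0.19 = 13.205
  Midterm exam 65 × 0.1 = 6.5
  Term project 67 × 0.44 = 29.48
  Assignments 48.5 × 0.12 = 5.82
Sum = 68.373
68.373 is ≥ 68 and < 78 → C

C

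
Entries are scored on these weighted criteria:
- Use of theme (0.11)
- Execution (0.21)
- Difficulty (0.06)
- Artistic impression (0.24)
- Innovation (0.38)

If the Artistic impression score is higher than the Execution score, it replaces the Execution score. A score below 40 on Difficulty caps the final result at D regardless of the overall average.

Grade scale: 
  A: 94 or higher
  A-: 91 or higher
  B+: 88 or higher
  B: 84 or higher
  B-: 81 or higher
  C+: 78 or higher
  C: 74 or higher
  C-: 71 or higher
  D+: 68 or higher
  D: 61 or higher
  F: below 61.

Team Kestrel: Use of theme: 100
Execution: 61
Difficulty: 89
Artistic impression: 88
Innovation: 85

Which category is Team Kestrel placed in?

B+

Artistic impression (88) > Execution (61), so Execution counts as 88.
Difficulty score 89 ≥ 40: minimum met.
Weighted total:
  Use of theme 100 × 0.11 = 11
  Execution 88 × 0.21 = 18.48
  Difficulty 89 × 0.06 = 5.34
  Artistic impression 88 × 0.24 = 21.12
  Innovation 85 × 0.38 = 32.3
Sum = 88.24
88.24 is ≥ 88 and < 91 → B+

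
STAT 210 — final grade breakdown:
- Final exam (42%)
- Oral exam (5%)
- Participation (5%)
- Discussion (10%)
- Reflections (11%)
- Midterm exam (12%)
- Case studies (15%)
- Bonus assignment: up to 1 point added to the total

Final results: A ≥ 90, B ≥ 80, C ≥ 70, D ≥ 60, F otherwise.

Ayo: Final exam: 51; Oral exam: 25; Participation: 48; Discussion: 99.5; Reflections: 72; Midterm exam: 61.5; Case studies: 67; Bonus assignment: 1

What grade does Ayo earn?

Weighted total:
  Final exam 51 × 0.42 = 21.42
  Oral exam 25 × 0.05 = 1.25
  Participation 48 × 0.05 = 2.4
  Discussion 99.5 × 0.1 = 9.95
  Reflections 72 × 0.11 = 7.92
  Midterm exam 61.5 × 0.12 = 7.38
  Case studies 67 × 0.15 = 10.05
Sum = 60.37
Bonus assignment: 60.37 + 1 = 61.37
61.37 is ≥ 60 and < 70 → D

D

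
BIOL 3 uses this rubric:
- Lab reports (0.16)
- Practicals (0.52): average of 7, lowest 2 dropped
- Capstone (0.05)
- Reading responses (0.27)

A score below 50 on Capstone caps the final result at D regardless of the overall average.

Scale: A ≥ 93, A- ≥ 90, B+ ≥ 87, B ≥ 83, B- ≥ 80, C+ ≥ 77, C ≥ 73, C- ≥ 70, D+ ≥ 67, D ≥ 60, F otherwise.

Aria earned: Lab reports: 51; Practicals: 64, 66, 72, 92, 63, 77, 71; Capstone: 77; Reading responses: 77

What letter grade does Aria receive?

C-

Practicals: drop 63, 64 → average of remaining 5 = 378/5 = 75.6
Capstone score 77 ≥ 50: minimum met.
Weighted total:
  Lab reports 51 × 0.16 = 8.16
  Practicals 75.6 × 0.52 = 39.312
  Capstone 77 × 0.05 = 3.85
  Reading responses 77 × 0.27 = 20.79
Sum = 72.112
72.112 is ≥ 70 and < 73 → C-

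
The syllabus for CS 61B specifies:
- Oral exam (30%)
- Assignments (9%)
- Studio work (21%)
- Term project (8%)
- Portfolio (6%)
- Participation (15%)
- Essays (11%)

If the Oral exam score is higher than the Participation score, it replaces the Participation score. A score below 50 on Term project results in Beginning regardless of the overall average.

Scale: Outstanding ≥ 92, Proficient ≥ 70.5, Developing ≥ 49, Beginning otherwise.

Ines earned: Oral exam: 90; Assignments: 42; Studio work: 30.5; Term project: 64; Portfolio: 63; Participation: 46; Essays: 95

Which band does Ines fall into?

Oral exam (90) > Participation (46), so Participation counts as 90.
Term project score 64 ≥ 50: minimum met.
Weighted total:
  Oral exam 90 × 0.3 = 27
  Assignments 42 × 0.09 = 3.78
  Studio work 30.5 × 0.21 = 6.405
  Term project 64 × 0.08 = 5.12
  Portfolio 63 × 0.06 = 3.78
  Participation 90 × 0.15 = 13.5
  Essays 95 × 0.11 = 10.45
Sum = 70.035
70.035 is ≥ 49 and < 70.5 → Developing

Developing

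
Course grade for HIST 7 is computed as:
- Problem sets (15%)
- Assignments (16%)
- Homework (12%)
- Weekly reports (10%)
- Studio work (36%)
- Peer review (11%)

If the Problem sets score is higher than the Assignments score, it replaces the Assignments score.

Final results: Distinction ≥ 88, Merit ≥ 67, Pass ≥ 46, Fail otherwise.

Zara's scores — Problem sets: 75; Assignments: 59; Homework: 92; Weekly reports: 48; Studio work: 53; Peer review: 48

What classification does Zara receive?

Problem sets (75) > Assignments (59), so Assignments counts as 75.
Weighted total:
  Problem sets 75 × 0.15 = 11.25
  Assignments 75 × 0.16 = 12
  Homework 92 × 0.12 = 11.04
  Weekly reports 48 × 0.1 = 4.8
  Studio work 53 × 0.36 = 19.08
  Peer review 48 × 0.11 = 5.28
Sum = 63.45
63.45 is ≥ 46 and < 67 → Pass

Pass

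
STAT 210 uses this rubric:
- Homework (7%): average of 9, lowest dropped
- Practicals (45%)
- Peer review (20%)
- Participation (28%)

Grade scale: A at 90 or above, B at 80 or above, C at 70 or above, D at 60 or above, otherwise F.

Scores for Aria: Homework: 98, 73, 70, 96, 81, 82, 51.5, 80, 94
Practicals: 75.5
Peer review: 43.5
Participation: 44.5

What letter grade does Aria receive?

D

Homework: drop 51.5 → average of remaining 8 = 674/8 = 84.25
Weighted total:
  Homework 84.25 × 0.07 = 5.8975
  Practicals 75.5 × 0.45 = 33.975
  Peer review 43.5 × 0.2 = 8.7
  Participation 44.5 × 0.28 = 12.46
Sum = 61.0325
61.0325 is ≥ 60 and < 70 → D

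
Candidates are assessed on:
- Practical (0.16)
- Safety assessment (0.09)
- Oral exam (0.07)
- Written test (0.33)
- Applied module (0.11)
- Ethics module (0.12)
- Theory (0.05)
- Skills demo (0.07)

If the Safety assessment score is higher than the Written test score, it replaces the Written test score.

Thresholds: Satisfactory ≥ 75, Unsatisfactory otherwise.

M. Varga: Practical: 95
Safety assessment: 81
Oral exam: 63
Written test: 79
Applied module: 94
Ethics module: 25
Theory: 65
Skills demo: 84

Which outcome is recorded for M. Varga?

Safety assessment (81) > Written test (79), so Written test counts as 81.
Weighted total:
  Practical 95 × 0.16 = 15.2
  Safety assessment 81 × 0.09 = 7.29
  Oral exam 63 × 0.07 = 4.41
  Written test 81 × 0.33 = 26.73
  Applied module 94 × 0.11 = 10.34
  Ethics module 25 × 0.12 = 3
  Theory 65 × 0.05 = 3.25
  Skills demo 84 × 0.07 = 5.88
Sum = 76.1
76.1 ≥ 75 → Satisfactory

Satisfactory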